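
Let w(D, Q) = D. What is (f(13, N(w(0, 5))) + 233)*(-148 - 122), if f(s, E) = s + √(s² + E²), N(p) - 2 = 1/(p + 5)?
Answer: -66420 - 54*√4346 ≈ -69980.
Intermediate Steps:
N(p) = 2 + 1/(5 + p) (N(p) = 2 + 1/(p + 5) = 2 + 1/(5 + p))
f(s, E) = s + √(E² + s²)
(f(13, N(w(0, 5))) + 233)*(-148 - 122) = ((13 + √(((11 + 2*0)/(5 + 0))² + 13²)) + 233)*(-148 - 122) = ((13 + √(((11 + 0)/5)² + 169)) + 233)*(-270) = ((13 + √(((⅕)*11)² + 169)) + 233)*(-270) = ((13 + √((11/5)² + 169)) + 233)*(-270) = ((13 + √(121/25 + 169)) + 233)*(-270) = ((13 + √(4346/25)) + 233)*(-270) = ((13 + √4346/5) + 233)*(-270) = (246 + √4346/5)*(-270) = -66420 - 54*√4346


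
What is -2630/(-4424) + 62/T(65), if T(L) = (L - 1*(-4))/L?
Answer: 9005095/152628 ≈ 59.000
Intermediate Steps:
T(L) = (4 + L)/L (T(L) = (L + 4)/L = (4 + L)/L)
-2630/(-4424) + 62/T(65) = -2630/(-4424) + 62/(((4 + 65)/65)) = -2630*(-1/4424) + 62/(((1/65)*69)) = 1315/2212 + 62/(69/65) = 1315/2212 + 62*(65/69) = 1315/2212 + 4030/69 = 9005095/152628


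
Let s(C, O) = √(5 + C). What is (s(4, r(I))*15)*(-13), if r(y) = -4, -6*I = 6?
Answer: -585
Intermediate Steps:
I = -1 (I = -⅙*6 = -1)
(s(4, r(I))*15)*(-13) = (√(5 + 4)*15)*(-13) = (√9*15)*(-13) = (3*15)*(-13) = 45*(-13) = -585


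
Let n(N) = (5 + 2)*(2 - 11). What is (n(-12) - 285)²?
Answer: 121104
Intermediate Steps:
n(N) = -63 (n(N) = 7*(-9) = -63)
(n(-12) - 285)² = (-63 - 285)² = (-348)² = 121104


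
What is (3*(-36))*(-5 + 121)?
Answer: -12528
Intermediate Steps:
(3*(-36))*(-5 + 121) = -108*116 = -12528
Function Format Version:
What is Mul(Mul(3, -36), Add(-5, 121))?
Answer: -12528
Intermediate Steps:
Mul(Mul(3, -36), Add(-5, 121)) = Mul(-108, 116) = -12528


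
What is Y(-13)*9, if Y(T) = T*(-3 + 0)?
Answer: 351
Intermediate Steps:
Y(T) = -3*T (Y(T) = T*(-3) = -3*T)
Y(-13)*9 = -3*(-13)*9 = 39*9 = 351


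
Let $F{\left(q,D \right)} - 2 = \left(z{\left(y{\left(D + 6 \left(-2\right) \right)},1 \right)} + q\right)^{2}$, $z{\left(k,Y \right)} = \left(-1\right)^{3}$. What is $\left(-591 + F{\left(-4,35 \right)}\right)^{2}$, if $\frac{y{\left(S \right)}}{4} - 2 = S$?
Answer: $318096$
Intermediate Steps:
$y{\left(S \right)} = 8 + 4 S$
$z{\left(k,Y \right)} = -1$
$F{\left(q,D \right)} = 2 + \left(-1 + q\right)^{2}$
$\left(-591 + F{\left(-4,35 \right)}\right)^{2} = \left(-591 + \left(2 + \left(-1 - 4\right)^{2}\right)\right)^{2} = \left(-591 + \left(2 + \left(-5\right)^{2}\right)\right)^{2} = \left(-591 + \left(2 + 25\right)\right)^{2} = \left(-591 + 27\right)^{2} = \left(-564\right)^{2} = 318096$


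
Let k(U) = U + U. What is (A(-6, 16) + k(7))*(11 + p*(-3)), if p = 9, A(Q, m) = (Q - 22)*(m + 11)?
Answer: 11872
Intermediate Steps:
A(Q, m) = (-22 + Q)*(11 + m)
k(U) = 2*U
(A(-6, 16) + k(7))*(11 + p*(-3)) = ((-242 - 22*16 + 11*(-6) - 6*16) + 2*7)*(11 + 9*(-3)) = ((-242 - 352 - 66 - 96) + 14)*(11 - 27) = (-756 + 14)*(-16) = -742*(-16) = 11872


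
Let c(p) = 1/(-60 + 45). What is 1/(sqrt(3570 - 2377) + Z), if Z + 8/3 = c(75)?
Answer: 615/266744 + 225*sqrt(1193)/266744 ≈ 0.031440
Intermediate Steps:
c(p) = -1/15 (c(p) = 1/(-15) = -1/15)
Z = -41/15 (Z = -8/3 - 1/15 = -41/15 ≈ -2.7333)
1/(sqrt(3570 - 2377) + Z) = 1/(sqrt(3570 - 2377) - 41/15) = 1/(sqrt(1193) - 41/15) = 1/(-41/15 + sqrt(1193))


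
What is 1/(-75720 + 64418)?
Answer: -1/11302 ≈ -8.8480e-5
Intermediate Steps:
1/(-75720 + 64418) = 1/(-11302) = -1/11302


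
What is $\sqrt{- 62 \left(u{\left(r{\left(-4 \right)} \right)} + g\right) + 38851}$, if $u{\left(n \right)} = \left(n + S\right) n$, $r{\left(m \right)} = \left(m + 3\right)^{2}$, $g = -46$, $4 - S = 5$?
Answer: $\sqrt{41703} \approx 204.21$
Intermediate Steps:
$S = -1$ ($S = 4 - 5 = -1$)
$r{\left(m \right)} = \left(3 + m\right)^{2}$
$u{\left(n \right)} = n \left(-1 + n\right)$ ($u{\left(n \right)} = \left(n - 1\right) n = \left(-1 + n\right) n = n \left(-1 + n\right)$)
$\sqrt{- 62 \left(u{\left(r{\left(-4 \right)} \right)} + g\right) + 38851} = \sqrt{- 62 \left(\left(3 - 4\right)^{2} \left(-1 + \left(3 - 4\right)^{2}\right) - 46\right) + 38851} = \sqrt{- 62 \left(\left(-1\right)^{2} \left(-1 + \left(-1\right)^{2}\right) - 46\right) + 38851} = \sqrt{- 62 \left(1 \left(-1 + 1\right) - 46\right) + 38851} = \sqrt{- 62 \left(1 \cdot 0 - 46\right) + 38851} = \sqrt{- 62 \left(0 - 46\right) + 38851} = \sqrt{\left(-62\right) \left(-46\right) + 38851} = \sqrt{2852 + 38851} = \sqrt{41703}$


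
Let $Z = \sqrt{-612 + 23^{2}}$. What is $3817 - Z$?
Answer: $3817 - i \sqrt{83} \approx 3817.0 - 9.1104 i$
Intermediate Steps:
$Z = i \sqrt{83}$ ($Z = \sqrt{-612 + 529} = \sqrt{-83} = i \sqrt{83} \approx 9.1104 i$)
$3817 - Z = 3817 - i \sqrt{83}$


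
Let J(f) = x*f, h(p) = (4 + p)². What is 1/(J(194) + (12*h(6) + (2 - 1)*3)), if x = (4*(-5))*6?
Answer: -1/22077 ≈ -4.5296e-5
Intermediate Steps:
x = -120 (x = -20*6 = -120)
J(f) = -120*f
1/(J(194) + (12*h(6) + (2 - 1)*3)) = 1/(-120*194 + (12*(4 + 6)² + (2 - 1)*3)) = 1/(-23280 + (12*10² + 1*3)) = 1/(-23280 + (12*100 + 3)) = 1/(-23280 + (1200 + 3)) = 1/(-23280 + 1203) = 1/(-22077) = -1/22077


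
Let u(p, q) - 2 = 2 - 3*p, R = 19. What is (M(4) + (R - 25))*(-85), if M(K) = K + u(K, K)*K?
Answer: 2890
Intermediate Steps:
u(p, q) = 4 - 3*p (u(p, q) = 2 + (2 - 3*p) = 4 - 3*p)
M(K) = K + K*(4 - 3*K) (M(K) = K + (4 - 3*K)*K = K + K*(4 - 3*K))
(M(4) + (R - 25))*(-85) = (4*(5 - 3*4) + (19 - 25))*(-85) = (4*(5 - 12) - 6)*(-85) = (4*(-7) - 6)*(-85) = (-28 - 6)*(-85) = -34*(-85) = 2890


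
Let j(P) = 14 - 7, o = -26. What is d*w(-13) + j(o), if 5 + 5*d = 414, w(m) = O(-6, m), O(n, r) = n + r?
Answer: -7736/5 ≈ -1547.2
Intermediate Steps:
w(m) = -6 + m
d = 409/5 (d = -1 + (1/5)*414 = -1 + 414/5 = 409/5 ≈ 81.800)
j(P) = 7
d*w(-13) + j(o) = 409*(-6 - 13)/5 + 7 = (409/5)*(-19) + 7 = -7771/5 + 7 = -7736/5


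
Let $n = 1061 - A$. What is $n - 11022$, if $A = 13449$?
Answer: $-23410$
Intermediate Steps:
$n = -12388$ ($n = 1061 - 13449 = -12388$)
$n - 11022 = -12388 - 11022 = -23410$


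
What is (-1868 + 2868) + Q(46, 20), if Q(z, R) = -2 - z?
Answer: 952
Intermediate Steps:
(-1868 + 2868) + Q(46, 20) = (-1868 + 2868) + (-2 - 1*46) = 1000 + (-2 - 46) = 1000 - 48 = 952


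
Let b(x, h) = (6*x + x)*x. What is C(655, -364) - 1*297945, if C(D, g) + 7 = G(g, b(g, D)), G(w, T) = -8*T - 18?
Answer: -7717746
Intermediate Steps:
b(x, h) = 7*x² (b(x, h) = (7*x)*x = 7*x²)
G(w, T) = -18 - 8*T
C(D, g) = -25 - 56*g² (C(D, g) = -7 + (-18 - 56*g²) = -25 - 56*g²)
C(655, -364) - 1*297945 = (-25 - 56*(-364)²) - 1*297945 = (-25 - 56*132496) - 297945 = (-25 - 7419776) - 297945 = -7419801 - 297945 = -7717746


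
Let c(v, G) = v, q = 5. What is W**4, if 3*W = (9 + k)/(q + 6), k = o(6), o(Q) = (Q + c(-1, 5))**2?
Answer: 1336336/1185921 ≈ 1.1268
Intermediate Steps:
o(Q) = (-1 + Q)**2 (o(Q) = (Q - 1)**2 = (-1 + Q)**2)
k = 25 (k = (-1 + 6)**2 = 5**2 = 25)
W = 34/33 (W = ((9 + 25)/(5 + 6))/3 = (34/11)/3 = (34*(1/11))/3 = (1/3)*(34/11) = 34/33 ≈ 1.0303)
W**4 = (34/33)**4 = 1336336/1185921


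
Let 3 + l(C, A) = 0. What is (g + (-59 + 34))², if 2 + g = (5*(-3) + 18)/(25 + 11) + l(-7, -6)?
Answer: 128881/144 ≈ 895.01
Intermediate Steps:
l(C, A) = -3 (l(C, A) = -3 + 0 = -3)
g = -59/12 (g = -2 + ((5*(-3) + 18)/(25 + 11) - 3) = -2 + ((-15 + 18)/36 - 3) = -2 + (3*(1/36) - 3) = -2 + (1/12 - 3) = -2 - 35/12 = -59/12 ≈ -4.9167)
(g + (-59 + 34))² = (-59/12 + (-59 + 34))² = (-59/12 - 25)² = (-359/12)² = 128881/144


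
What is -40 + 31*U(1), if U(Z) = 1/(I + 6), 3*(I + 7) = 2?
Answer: -133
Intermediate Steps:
I = -19/3 (I = -7 + (⅓)*2 = -7 + ⅔ = -19/3 ≈ -6.3333)
U(Z) = -3 (U(Z) = 1/(-19/3 + 6) = 1/(-⅓) = -3)
-40 + 31*U(1) = -40 + 31*(-3) = -40 - 93 = -133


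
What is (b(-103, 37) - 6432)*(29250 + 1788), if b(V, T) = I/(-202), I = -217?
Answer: -20159910393/101 ≈ -1.9960e+8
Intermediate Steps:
b(V, T) = 217/202 (b(V, T) = -217/(-202) = -217*(-1/202) = 217/202)
(b(-103, 37) - 6432)*(29250 + 1788) = (217/202 - 6432)*(29250 + 1788) = -1299047/202*31038 = -20159910393/101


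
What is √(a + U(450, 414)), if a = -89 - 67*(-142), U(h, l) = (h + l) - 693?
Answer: 2*√2399 ≈ 97.959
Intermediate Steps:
U(h, l) = -693 + h + l
a = 9425 (a = -89 + 9514 = 9425)
√(a + U(450, 414)) = √(9425 + (-693 + 450 + 414)) = √(9425 + 171) = √9596 = 2*√2399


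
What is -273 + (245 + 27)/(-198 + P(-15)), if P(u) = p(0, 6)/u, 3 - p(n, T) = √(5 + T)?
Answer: -1212549927/4419359 - 2040*√11/4419359 ≈ -274.37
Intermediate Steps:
p(n, T) = 3 - √(5 + T)
P(u) = (3 - √11)/u (P(u) = (3 - √(5 + 6))/u = (3 - √11)/u)
-273 + (245 + 27)/(-198 + P(-15)) = -273 + (245 + 27)/(-198 + (3 - √11)/(-15)) = -273 + 272/(-198 - (3 - √11)/15) = -273 + 272/(-198 + (-⅕ + √11/15)) = -273 + 272/(-991/5 + √11/15)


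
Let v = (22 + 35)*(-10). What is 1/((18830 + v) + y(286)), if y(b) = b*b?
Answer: 1/100056 ≈ 9.9944e-6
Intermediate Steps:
v = -570 (v = 57*(-10) = -570)
y(b) = b²
1/((18830 + v) + y(286)) = 1/((18830 - 570) + 286²) = 1/(18260 + 81796) = 1/100056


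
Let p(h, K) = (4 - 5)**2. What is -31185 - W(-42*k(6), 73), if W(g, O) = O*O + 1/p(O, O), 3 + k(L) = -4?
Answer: -36515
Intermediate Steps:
p(h, K) = 1 (p(h, K) = (-1)**2 = 1)
k(L) = -7 (k(L) = -3 - 4 = -7)
W(g, O) = 1 + O**2 (W(g, O) = O*O + 1/1 = O**2 + 1 = 1 + O**2)
-31185 - W(-42*k(6), 73) = -31185 - (1 + 73**2) = -31185 - (1 + 5329) = -31185 - 1*5330 = -31185 - 5330 = -36515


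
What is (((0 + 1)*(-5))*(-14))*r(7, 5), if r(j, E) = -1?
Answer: -70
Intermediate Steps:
(((0 + 1)*(-5))*(-14))*r(7, 5) = (((0 + 1)*(-5))*(-14))*(-1) = ((1*(-5))*(-14))*(-1) = -5*(-14)*(-1) = 70*(-1) = -70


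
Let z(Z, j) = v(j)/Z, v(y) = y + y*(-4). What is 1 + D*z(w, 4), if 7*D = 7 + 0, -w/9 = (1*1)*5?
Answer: 19/15 ≈ 1.2667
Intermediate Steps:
v(y) = -3*y (v(y) = y - 4*y = -3*y)
w = -45 (w = -9*1*1*5 = -9*5 = -45)
z(Z, j) = -3*j/Z (z(Z, j) = (-3*j)/Z = -3*j/Z)
D = 1 (D = (7 + 0)/7 = (1/7)*7 = 1)
1 + D*z(w, 4) = 1 + 1*(-3*4/(-45)) = 1 + 1*(-3*4*(-1/45)) = 1 + 1*(4/15) = 1 + 4/15 = 19/15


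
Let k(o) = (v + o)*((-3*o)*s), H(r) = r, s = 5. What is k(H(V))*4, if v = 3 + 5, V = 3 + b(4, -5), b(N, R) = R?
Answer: 720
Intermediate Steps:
V = -2 (V = 3 - 5 = -2)
v = 8
k(o) = -15*o*(8 + o) (k(o) = (8 + o)*(-3*o*5) = (8 + o)*(-15*o) = -15*o*(8 + o))
k(H(V))*4 = -15*(-2)*(8 - 2)*4 = -15*(-2)*6*4 = 180*4 = 720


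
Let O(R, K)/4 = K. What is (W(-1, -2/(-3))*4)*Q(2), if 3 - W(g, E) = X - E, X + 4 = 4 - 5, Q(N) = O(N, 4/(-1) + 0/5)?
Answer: -1664/3 ≈ -554.67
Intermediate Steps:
O(R, K) = 4*K
Q(N) = -16 (Q(N) = 4*(4/(-1) + 0/5) = 4*(4*(-1) + 0*(1/5)) = 4*(-4 + 0) = 4*(-4) = -16)
X = -5 (X = -4 + (4 - 5) = -4 - 1 = -5)
W(g, E) = 8 + E (W(g, E) = 3 - (-5 - E) = 3 + (5 + E) = 8 + E)
(W(-1, -2/(-3))*4)*Q(2) = ((8 - 2/(-3))*4)*(-16) = ((8 - 2*(-1/3))*4)*(-16) = ((8 + 2/3)*4)*(-16) = ((26/3)*4)*(-16) = (104/3)*(-16) = -1664/3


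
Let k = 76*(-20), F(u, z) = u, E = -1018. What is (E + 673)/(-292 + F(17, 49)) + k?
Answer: -83531/55 ≈ -1518.7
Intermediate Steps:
k = -1520
(E + 673)/(-292 + F(17, 49)) + k = (-1018 + 673)/(-292 + 17) - 1520 = -345/(-275) - 1520 = -345*(-1/275) - 1520 = 69/55 - 1520 = -83531/55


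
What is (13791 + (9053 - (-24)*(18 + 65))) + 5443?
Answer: 30279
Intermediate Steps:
(13791 + (9053 - (-24)*(18 + 65))) + 5443 = (13791 + (9053 - (-24)*83)) + 5443 = (13791 + (9053 - 1*(-1992))) + 5443 = (13791 + (9053 + 1992)) + 5443 = (13791 + 11045) + 5443 = 24836 + 5443 = 30279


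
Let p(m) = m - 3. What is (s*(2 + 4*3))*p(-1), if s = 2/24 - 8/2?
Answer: 658/3 ≈ 219.33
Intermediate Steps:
p(m) = -3 + m
s = -47/12 (s = 2*(1/24) - 8*1/2 = 1/12 - 4 = -47/12 ≈ -3.9167)
(s*(2 + 4*3))*p(-1) = (-47*(2 + 4*3)/12)*(-3 - 1) = -47*(2 + 12)/12*(-4) = -47/12*14*(-4) = -329/6*(-4) = 658/3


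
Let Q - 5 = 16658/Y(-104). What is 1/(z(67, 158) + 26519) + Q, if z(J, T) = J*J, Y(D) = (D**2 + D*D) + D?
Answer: 160593913/27814176 ≈ 5.7738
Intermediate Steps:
Y(D) = D + 2*D**2 (Y(D) = (D**2 + D**2) + D = 2*D**2 + D = D + 2*D**2)
z(J, T) = J**2
Q = 62149/10764 (Q = 5 + 16658/((-104*(1 + 2*(-104)))) = 5 + 16658/((-104*(1 - 208))) = 5 + 16658/((-104*(-207))) = 5 + 16658/21528 = 5 + 16658*(1/21528) = 5 + 8329/10764 = 62149/10764 ≈ 5.7738)
1/(z(67, 158) + 26519) + Q = 1/(67**2 + 26519) + 62149/10764 = 1/(4489 + 26519) + 62149/10764 = 1/31008 + 62149/10764 = 160593913/27814176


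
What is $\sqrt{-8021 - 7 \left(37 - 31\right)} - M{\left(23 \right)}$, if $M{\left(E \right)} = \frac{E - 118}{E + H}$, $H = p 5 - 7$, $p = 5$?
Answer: $\frac{95}{41} + i \sqrt{8063} \approx 2.3171 + 89.794 i$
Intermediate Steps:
$H = 18$ ($H = 5 \cdot 5 - 7 = 25 - 7 = 18$)
$M{\left(E \right)} = \frac{-118 + E}{18 + E}$ ($M{\left(E \right)} = \frac{E - 118}{E + 18} = \frac{-118 + E}{18 + E}$)
$\sqrt{-8021 - 7 \left(37 - 31\right)} - M{\left(23 \right)} = \sqrt{-8021 - 7 \left(37 - 31\right)} - \frac{-118 + 23}{18 + 23} = \sqrt{-8021 - 42} - \frac{1}{41} \left(-95\right) = \sqrt{-8063} - - \frac{95}{41} = i \sqrt{8063} + \frac{95}{41} = \frac{95}{41} + i \sqrt{8063}$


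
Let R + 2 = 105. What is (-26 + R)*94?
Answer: 7238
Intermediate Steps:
R = 103 (R = -2 + 105 = 103)
(-26 + R)*94 = (-26 + 103)*94 = 77*94 = 7238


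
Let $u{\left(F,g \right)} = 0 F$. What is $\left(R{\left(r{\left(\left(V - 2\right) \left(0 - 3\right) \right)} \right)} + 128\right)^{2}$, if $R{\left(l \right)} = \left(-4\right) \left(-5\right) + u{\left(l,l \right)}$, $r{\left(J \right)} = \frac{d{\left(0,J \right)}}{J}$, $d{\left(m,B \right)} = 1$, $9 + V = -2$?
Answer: $21904$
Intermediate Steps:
$V = -11$ ($V = -9 - 2 = -11$)
$u{\left(F,g \right)} = 0$
$r{\left(J \right)} = \frac{1}{J}$ ($r{\left(J \right)} = 1 \frac{1}{J} = \frac{1}{J}$)
$R{\left(l \right)} = 20$ ($R{\left(l \right)} = \left(-4\right) \left(-5\right) + 0 = 20 + 0 = 20$)
$\left(R{\left(r{\left(\left(V - 2\right) \left(0 - 3\right) \right)} \right)} + 128\right)^{2} = \left(20 + 128\right)^{2} = 148^{2} = 21904$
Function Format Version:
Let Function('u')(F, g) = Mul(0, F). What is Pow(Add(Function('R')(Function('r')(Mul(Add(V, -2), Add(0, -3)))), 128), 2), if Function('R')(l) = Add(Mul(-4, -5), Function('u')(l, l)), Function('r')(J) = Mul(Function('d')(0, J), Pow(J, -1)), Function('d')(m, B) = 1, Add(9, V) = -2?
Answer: 21904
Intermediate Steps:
V = -11 (V = Add(-9, -2) = -11)
Function('u')(F, g) = 0
Function('r')(J) = Pow(J, -1) (Function('r')(J) = Mul(1, Pow(J, -1)) = Pow(J, -1))
Function('R')(l) = 20 (Function('R')(l) = Add(Mul(-4, -5), 0) = Add(20, 0) = 20)
Pow(Add(Function('R')(Function('r')(Mul(Add(V, -2), Add(0, -3)))), 128), 2) = Pow(Add(20, 128), 2) = Pow(148, 2) = 21904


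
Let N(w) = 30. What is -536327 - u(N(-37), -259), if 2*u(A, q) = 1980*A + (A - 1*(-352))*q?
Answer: -516558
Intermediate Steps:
u(A, q) = 990*A + q*(352 + A)/2 (u(A, q) = (1980*A + (A - 1*(-352))*q)/2 = (1980*A + (A + 352)*q)/2 = (1980*A + (352 + A)*q)/2 = (1980*A + q*(352 + A))/2 = 990*A + q*(352 + A)/2)
-536327 - u(N(-37), -259) = -536327 - (176*(-259) + 990*30 + (1/2)*30*(-259)) = -536327 - (-45584 + 29700 - 3885) = -536327 - 1*(-19769) = -536327 + 19769 = -516558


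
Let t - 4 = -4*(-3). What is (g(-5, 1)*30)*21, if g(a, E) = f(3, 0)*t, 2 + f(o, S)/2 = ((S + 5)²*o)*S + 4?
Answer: 40320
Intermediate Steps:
t = 16 (t = 4 - 4*(-3) = 4 + 12 = 16)
f(o, S) = 4 + 2*S*o*(5 + S)² (f(o, S) = -4 + 2*(((S + 5)²*o)*S + 4) = -4 + 2*(((5 + S)²*o)*S + 4) = -4 + 2*((o*(5 + S)²)*S + 4) = -4 + 2*(S*o*(5 + S)² + 4) = -4 + 2*(4 + S*o*(5 + S)²) = -4 + (8 + 2*S*o*(5 + S)²) = 4 + 2*S*o*(5 + S)²)
g(a, E) = 64 (g(a, E) = (4 + 2*0*3*(5 + 0)²)*16 = (4 + 2*0*3*5²)*16 = (4 + 2*0*3*25)*16 = (4 + 0)*16 = 4*16 = 64)
(g(-5, 1)*30)*21 = (64*30)*21 = 1920*21 = 40320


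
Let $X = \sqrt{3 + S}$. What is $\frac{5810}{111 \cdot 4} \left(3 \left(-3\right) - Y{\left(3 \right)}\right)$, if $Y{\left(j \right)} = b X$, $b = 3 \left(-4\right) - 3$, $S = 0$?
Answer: $- \frac{8715}{74} + \frac{14525 \sqrt{3}}{74} \approx 222.2$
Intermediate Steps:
$b = -15$ ($b = -12 - 3 = -15$)
$X = \sqrt{3}$ ($X = \sqrt{3 + 0} = \sqrt{3} \approx 1.732$)
$Y{\left(j \right)} = - 15 \sqrt{3}$
$\frac{5810}{111 \cdot 4} \left(3 \left(-3\right) - Y{\left(3 \right)}\right) = \frac{5810}{111 \cdot 4} \left(3 \left(-3\right) - - 15 \sqrt{3}\right) = \frac{5810}{444} \left(-9 + 15 \sqrt{3}\right) = 5810 \cdot \frac{1}{444} \left(-9 + 15 \sqrt{3}\right) = \frac{2905 \left(-9 + 15 \sqrt{3}\right)}{222} = - \frac{8715}{74} + \frac{14525 \sqrt{3}}{74}$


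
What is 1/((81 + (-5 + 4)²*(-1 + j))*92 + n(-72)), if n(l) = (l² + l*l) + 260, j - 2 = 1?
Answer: 1/18264 ≈ 5.4753e-5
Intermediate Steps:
j = 3 (j = 2 + 1 = 3)
n(l) = 260 + 2*l² (n(l) = (l² + l²) + 260 = 2*l² + 260 = 260 + 2*l²)
1/((81 + (-5 + 4)²*(-1 + j))*92 + n(-72)) = 1/((81 + (-5 + 4)²*(-1 + 3))*92 + (260 + 2*(-72)²)) = 1/((81 + (-1)²*2)*92 + (260 + 2*5184)) = 1/((81 + 1*2)*92 + (260 + 10368)) = 1/((81 + 2)*92 + 10628) = 1/(83*92 + 10628) = 1/(7636 + 10628) = 1/18264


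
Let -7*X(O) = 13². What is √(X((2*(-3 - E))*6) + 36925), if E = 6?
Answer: √1808142/7 ≈ 192.10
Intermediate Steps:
X(O) = -169/7 (X(O) = -⅐*13² = -⅐*169 = -169/7)
√(X((2*(-3 - E))*6) + 36925) = √(-169/7 + 36925) = √(258306/7) = √1808142/7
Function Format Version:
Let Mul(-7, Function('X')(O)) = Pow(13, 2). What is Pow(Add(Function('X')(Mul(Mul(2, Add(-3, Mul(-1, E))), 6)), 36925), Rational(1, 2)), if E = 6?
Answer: Mul(Rational(1, 7), Pow(1808142, Rational(1, 2))) ≈ 192.10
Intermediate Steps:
Function('X')(O) = Rational(-169, 7) (Function('X')(O) = Mul(Rational(-1, 7), Pow(13, 2)) = Mul(Rational(-1, 7), 169) = Rational(-169, 7))
Pow(Add(Function('X')(Mul(Mul(2, Add(-3, Mul(-1, E))), 6)), 36925), Rational(1, 2)) = Pow(Add(Rational(-169, 7), 36925), Rational(1, 2)) = Pow(Rational(258306, 7), Rational(1, 2)) = Mul(Rational(1, 7), Pow(1808142, Rational(1, 2)))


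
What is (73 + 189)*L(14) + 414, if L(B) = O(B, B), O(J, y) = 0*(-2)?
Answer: 414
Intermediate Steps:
O(J, y) = 0
L(B) = 0
(73 + 189)*L(14) + 414 = (73 + 189)*0 + 414 = 262*0 + 414 = 0 + 414 = 414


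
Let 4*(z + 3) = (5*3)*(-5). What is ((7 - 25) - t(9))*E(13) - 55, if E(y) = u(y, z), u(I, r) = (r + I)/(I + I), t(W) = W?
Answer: -4775/104 ≈ -45.913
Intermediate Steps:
z = -87/4 (z = -3 + ((5*3)*(-5))/4 = -3 + (15*(-5))/4 = -3 + (¼)*(-75) = -3 - 75/4 = -87/4 ≈ -21.750)
u(I, r) = (I + r)/(2*I) (u(I, r) = (I + r)/((2*I)) = (I + r)*(1/(2*I)) = (I + r)/(2*I))
E(y) = (-87/4 + y)/(2*y) (E(y) = (y - 87/4)/(2*y) = (-87/4 + y)/(2*y))
((7 - 25) - t(9))*E(13) - 55 = ((7 - 25) - 1*9)*((⅛)*(-87 + 4*13)/13) - 55 = (-18 - 9)*((⅛)*(1/13)*(-87 + 52)) - 55 = -27*(-35)/(8*13) - 55 = -27*(-35/104) - 55 = 945/104 - 55 = -4775/104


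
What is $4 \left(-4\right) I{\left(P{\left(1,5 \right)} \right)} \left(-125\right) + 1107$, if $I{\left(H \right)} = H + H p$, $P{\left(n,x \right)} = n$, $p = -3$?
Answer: $-2893$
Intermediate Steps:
$I{\left(H \right)} = - 2 H$ ($I{\left(H \right)} = H + H \left(-3\right) = H - 3 H = - 2 H$)
$4 \left(-4\right) I{\left(P{\left(1,5 \right)} \right)} \left(-125\right) + 1107 = 4 \left(-4\right) \left(\left(-2\right) 1\right) \left(-125\right) + 1107 = \left(-16\right) \left(-2\right) \left(-125\right) + 1107 = 32 \left(-125\right) + 1107 = -4000 + 1107 = -2893$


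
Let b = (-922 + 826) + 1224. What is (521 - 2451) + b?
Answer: -802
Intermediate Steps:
b = 1128 (b = -96 + 1224 = 1128)
(521 - 2451) + b = (521 - 2451) + 1128 = -1930 + 1128 = -802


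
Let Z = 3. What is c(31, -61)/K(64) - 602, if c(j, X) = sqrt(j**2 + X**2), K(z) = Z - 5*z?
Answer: -602 - sqrt(4682)/317 ≈ -602.22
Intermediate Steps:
K(z) = 3 - 5*z
c(j, X) = sqrt(X**2 + j**2)
c(31, -61)/K(64) - 602 = sqrt((-61)**2 + 31**2)/(3 - 5*64) - 602 = sqrt(3721 + 961)/(3 - 320) - 602 = sqrt(4682)/(-317) - 602 = sqrt(4682)*(-1/317) - 602 = -sqrt(4682)/317 - 602 = -602 - sqrt(4682)/317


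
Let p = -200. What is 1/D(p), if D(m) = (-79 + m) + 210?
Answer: -1/69 ≈ -0.014493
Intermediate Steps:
D(m) = 131 + m
1/D(p) = 1/(131 - 200) = 1/(-69) = -1/69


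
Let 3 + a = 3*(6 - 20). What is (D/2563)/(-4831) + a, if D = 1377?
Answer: -557184762/12381853 ≈ -45.000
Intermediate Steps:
a = -45 (a = -3 + 3*(6 - 20) = -3 + 3*(-14) = -3 - 42 = -45)
(D/2563)/(-4831) + a = (1377/2563)/(-4831) - 45 = (1377*(1/2563))*(-1/4831) - 45 = (1377/2563)*(-1/4831) - 45 = -1377/12381853 - 45 = -557184762/12381853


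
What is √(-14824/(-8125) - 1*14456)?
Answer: 4*I*√95420143/325 ≈ 120.23*I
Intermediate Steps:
√(-14824/(-8125) - 1*14456) = √(-14824*(-1/8125) - 14456) = √(14824/8125 - 14456) = √(-117440176/8125) = 4*I*√95420143/325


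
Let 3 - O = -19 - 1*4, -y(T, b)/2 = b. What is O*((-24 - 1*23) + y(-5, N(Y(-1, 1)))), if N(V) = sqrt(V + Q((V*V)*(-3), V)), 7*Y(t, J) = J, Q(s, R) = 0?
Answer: -1222 - 52*sqrt(7)/7 ≈ -1241.7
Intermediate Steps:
Y(t, J) = J/7
N(V) = sqrt(V) (N(V) = sqrt(V + 0) = sqrt(V))
y(T, b) = -2*b
O = 26 (O = 3 - (-19 - 1*4) = 3 - (-19 - 4) = 3 - 1*(-23) = 3 + 23 = 26)
O*((-24 - 1*23) + y(-5, N(Y(-1, 1)))) = 26*((-24 - 1*23) - 2*sqrt(7)/7) = 26*((-24 - 23) - 2*sqrt(7)/7) = 26*(-47 - 2*sqrt(7)/7) = -1222 - 52*sqrt(7)/7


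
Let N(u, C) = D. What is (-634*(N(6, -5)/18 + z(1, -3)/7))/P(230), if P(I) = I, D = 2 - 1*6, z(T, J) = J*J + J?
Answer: -2536/1449 ≈ -1.7502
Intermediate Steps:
z(T, J) = J + J² (z(T, J) = J² + J = J + J²)
D = -4 (D = 2 - 6 = -4)
N(u, C) = -4
(-634*(N(6, -5)/18 + z(1, -3)/7))/P(230) = -634*(-4/18 - 3*(1 - 3)/7)/230 = -634*(-4*1/18 - 3*(-2)*(⅐))*(1/230) = -634*(-2/9 + 6*(⅐))*(1/230) = -634*(-2/9 + 6/7)*(1/230) = -634*40/63*(1/230) = -25360/63*1/230 = -2536/1449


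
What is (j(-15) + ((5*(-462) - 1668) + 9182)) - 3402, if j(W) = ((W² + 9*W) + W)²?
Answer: 7427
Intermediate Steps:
j(W) = (W² + 10*W)²
(j(-15) + ((5*(-462) - 1668) + 9182)) - 3402 = ((-15)²*(10 - 15)² + ((5*(-462) - 1668) + 9182)) - 3402 = (225*(-5)² + ((-2310 - 1668) + 9182)) - 3402 = (225*25 + (-3978 + 9182)) - 3402 = (5625 + 5204) - 3402 = 10829 - 3402 = 7427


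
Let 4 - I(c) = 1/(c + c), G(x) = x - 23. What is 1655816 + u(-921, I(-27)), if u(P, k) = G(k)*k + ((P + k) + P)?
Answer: 4822777477/2916 ≈ 1.6539e+6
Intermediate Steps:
G(x) = -23 + x
I(c) = 4 - 1/(2*c) (I(c) = 4 - 1/(c + c) = 4 - 1/(2*c))
u(P, k) = k + 2*P + k*(-23 + k) (u(P, k) = (-23 + k)*k + ((P + k) + P) = k*(-23 + k) + (k + 2*P) = k + 2*P + k*(-23 + k))
1655816 + u(-921, I(-27)) = 1655816 + ((4 - 1/2/(-27)) + 2*(-921) + (4 - 1/2/(-27))*(-23 + (4 - 1/2/(-27)))) = 1655816 + ((4 - 1/2*(-1/27)) - 1842 + (4 - 1/2*(-1/27))*(-23 + (4 - 1/2*(-1/27)))) = 1655816 + ((4 + 1/54) - 1842 + (4 + 1/54)*(-23 + (4 + 1/54))) = 1655816 + (217/54 - 1842 + 217*(-23 + 217/54)/54) = 1655816 + (217/54 - 1842 + (217/54)*(-1025/54)) = 1655816 + (217/54 - 1842 - 222425/2916) = 1655816 - 5581979/2916 = 4822777477/2916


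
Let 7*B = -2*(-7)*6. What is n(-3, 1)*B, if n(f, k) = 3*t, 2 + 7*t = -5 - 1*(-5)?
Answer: -72/7 ≈ -10.286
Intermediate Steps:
t = -2/7 (t = -2/7 + (-5 - 1*(-5))/7 = -2/7 + (-5 + 5)/7 = -2/7 + (⅐)*0 = -2/7 + 0 = -2/7 ≈ -0.28571)
B = 12 (B = (-2*(-7)*6)/7 = (14*6)/7 = (⅐)*84 = 12)
n(f, k) = -6/7 (n(f, k) = 3*(-2/7) = -6/7)
n(-3, 1)*B = -6/7*12 = -72/7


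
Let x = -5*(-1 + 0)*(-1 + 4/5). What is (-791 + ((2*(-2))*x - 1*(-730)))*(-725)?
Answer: 41325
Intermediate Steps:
x = -1 (x = -(-5)*(-1 + 4*(1/5)) = -(-5)*(-1 + 4/5) = -(-5)*(-1)/5 = -5*1/5 = -1)
(-791 + ((2*(-2))*x - 1*(-730)))*(-725) = (-791 + ((2*(-2))*(-1) - 1*(-730)))*(-725) = (-791 + (-4*(-1) + 730))*(-725) = (-791 + (4 + 730))*(-725) = (-791 + 734)*(-725) = -57*(-725) = 41325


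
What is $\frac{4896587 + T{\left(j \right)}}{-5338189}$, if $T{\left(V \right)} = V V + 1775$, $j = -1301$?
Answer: $- \frac{6590963}{5338189} \approx -1.2347$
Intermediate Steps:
$T{\left(V \right)} = 1775 + V^{2}$ ($T{\left(V \right)} = V^{2} + 1775 = 1775 + V^{2}$)
$\frac{4896587 + T{\left(j \right)}}{-5338189} = \frac{4896587 + \left(1775 + \left(-1301\right)^{2}\right)}{-5338189} = \left(4896587 + \left(1775 + 1692601\right)\right) \left(- \frac{1}{5338189}\right) = \left(4896587 + 1694376\right) \left(- \frac{1}{5338189}\right) = 6590963 \left(- \frac{1}{5338189}\right) = - \frac{6590963}{5338189}$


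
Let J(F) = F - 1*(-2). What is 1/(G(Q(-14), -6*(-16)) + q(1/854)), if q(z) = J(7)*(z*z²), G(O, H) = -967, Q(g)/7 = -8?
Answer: -622835864/602282280479 ≈ -0.0010341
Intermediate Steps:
Q(g) = -56 (Q(g) = 7*(-8) = -56)
J(F) = 2 + F (J(F) = F + 2 = 2 + F)
q(z) = 9*z³ (q(z) = (2 + 7)*(z*z²) = 9*z³)
1/(G(Q(-14), -6*(-16)) + q(1/854)) = 1/(-967 + 9*(1/854)³) = 1/(-967 + 9*(1/622835864)) = 1/(-967 + 9/622835864) = 1/(-602282280479/622835864) = -622835864/602282280479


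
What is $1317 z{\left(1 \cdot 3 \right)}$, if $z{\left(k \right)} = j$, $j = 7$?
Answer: $9219$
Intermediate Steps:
$z{\left(k \right)} = 7$
$1317 z{\left(1 \cdot 3 \right)} = 1317 \cdot 7 = 9219$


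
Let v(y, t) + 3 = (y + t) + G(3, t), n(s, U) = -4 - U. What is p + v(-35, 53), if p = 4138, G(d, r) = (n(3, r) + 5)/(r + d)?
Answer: 58129/14 ≈ 4152.1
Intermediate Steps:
G(d, r) = (1 - r)/(d + r) (G(d, r) = ((-4 - r) + 5)/(r + d) = (1 - r)/(d + r))
v(y, t) = -3 + t + y + (1 - t)/(3 + t) (v(y, t) = -3 + ((y + t) + (1 - t)/(3 + t)) = -3 + ((t + y) + (1 - t)/(3 + t)) = -3 + (t + y + (1 - t)/(3 + t)) = -3 + t + y + (1 - t)/(3 + t))
p + v(-35, 53) = 4138 + (1 - 1*53 + (3 + 53)*(-3 + 53 - 35))/(3 + 53) = 4138 + (1 - 53 + 56*15)/56 = 4138 + (1 - 53 + 840)/56 = 4138 + (1/56)*788 = 4138 + 197/14 = 58129/14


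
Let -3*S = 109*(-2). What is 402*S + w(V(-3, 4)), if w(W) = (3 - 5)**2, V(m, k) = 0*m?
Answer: 29216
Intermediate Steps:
V(m, k) = 0
S = 218/3 (S = -109*(-2)/3 = -1/3*(-218) = 218/3 ≈ 72.667)
w(W) = 4 (w(W) = (-2)**2 = 4)
402*S + w(V(-3, 4)) = 402*(218/3) + 4 = 29212 + 4 = 29216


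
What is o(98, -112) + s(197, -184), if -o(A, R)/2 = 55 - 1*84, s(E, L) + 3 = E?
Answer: 252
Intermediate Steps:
s(E, L) = -3 + E
o(A, R) = 58 (o(A, R) = -2*(55 - 1*84) = -2*(55 - 84) = -2*(-29) = 58)
o(98, -112) + s(197, -184) = 58 + (-3 + 197) = 58 + 194 = 252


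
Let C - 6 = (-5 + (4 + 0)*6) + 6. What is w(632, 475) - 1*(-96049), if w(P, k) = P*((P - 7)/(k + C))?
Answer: 24497897/253 ≈ 96830.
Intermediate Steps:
C = 31 (C = 6 + ((-5 + (4 + 0)*6) + 6) = 6 + ((-5 + 4*6) + 6) = 6 + ((-5 + 24) + 6) = 6 + (19 + 6) = 6 + 25 = 31)
w(P, k) = P*(-7 + P)/(31 + k) (w(P, k) = P*((P - 7)/(k + 31)) = P*((-7 + P)/(31 + k)) = P*(-7 + P)/(31 + k))
w(632, 475) - 1*(-96049) = 632*(-7 + 632)/(31 + 475) - 1*(-96049) = 632*625/506 + 96049 = 632*(1/506)*625 + 96049 = 197500/253 + 96049 = 24497897/253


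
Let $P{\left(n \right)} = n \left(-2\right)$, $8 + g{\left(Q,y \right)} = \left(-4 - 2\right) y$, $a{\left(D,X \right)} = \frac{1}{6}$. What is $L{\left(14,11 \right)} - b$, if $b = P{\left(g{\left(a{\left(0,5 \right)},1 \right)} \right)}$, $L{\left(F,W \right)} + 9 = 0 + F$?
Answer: $-23$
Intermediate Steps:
$L{\left(F,W \right)} = -9 + F$ ($L{\left(F,W \right)} = -9 + \left(0 + F\right) = -9 + F$)
$a{\left(D,X \right)} = \frac{1}{6}$
$g{\left(Q,y \right)} = -8 - 6 y$ ($g{\left(Q,y \right)} = -8 + \left(-4 - 2\right) y = -8 - 6 y$)
$P{\left(n \right)} = - 2 n$
$b = 28$ ($b = - 2 \left(-8 - 6\right) = \left(-2\right) \left(-14\right) = 28$)
$L{\left(14,11 \right)} - b = \left(-9 + 14\right) - 28 = 5 - 28 = -23$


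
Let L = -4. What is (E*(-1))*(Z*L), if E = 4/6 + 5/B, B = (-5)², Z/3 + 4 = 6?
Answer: 104/5 ≈ 20.800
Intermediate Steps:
Z = 6 (Z = -12 + 3*6 = -12 + 18 = 6)
B = 25
E = 13/15 (E = 4/6 + 5/25 = 4*(⅙) + 5*(1/25) = ⅔ + ⅕ = 13/15 ≈ 0.86667)
(E*(-1))*(Z*L) = ((13/15)*(-1))*(6*(-4)) = -13/15*(-24) = 104/5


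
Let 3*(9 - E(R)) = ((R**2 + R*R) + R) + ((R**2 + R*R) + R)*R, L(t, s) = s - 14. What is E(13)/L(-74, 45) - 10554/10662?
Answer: -2949262/55087 ≈ -53.538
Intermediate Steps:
L(t, s) = -14 + s
E(R) = 9 - 2*R**2/3 - R/3 - R*(R + 2*R**2)/3 (E(R) = 9 - (((R**2 + R*R) + R) + ((R**2 + R*R) + R)*R)/3 = 9 - (((R**2 + R**2) + R) + ((R**2 + R**2) + R)*R)/3 = 9 - ((2*R**2 + R) + (2*R**2 + R)*R)/3 = 9 - ((R + 2*R**2) + (R + 2*R**2)*R)/3 = 9 - ((R + 2*R**2) + R*(R + 2*R**2))/3 = 9 - (R + 2*R**2 + R*(R + 2*R**2))/3 = 9 + (-2*R**2/3 - R/3 - R*(R + 2*R**2)/3) = 9 - 2*R**2/3 - R/3 - R*(R + 2*R**2)/3)
E(13)/L(-74, 45) - 10554/10662 = (9 - 1*13**2 - 2/3*13**3 - 1/3*13)/(-14 + 45) - 10554/10662 = (9 - 1*169 - 2/3*2197 - 13/3)/31 - 10554*1/10662 = (9 - 169 - 4394/3 - 13/3)*(1/31) - 1759/1777 = -1629*1/31 - 1759/1777 = -1629/31 - 1759/1777 = -2949262/55087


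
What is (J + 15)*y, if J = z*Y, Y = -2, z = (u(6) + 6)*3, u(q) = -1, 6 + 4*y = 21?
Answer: -225/4 ≈ -56.250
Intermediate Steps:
y = 15/4 (y = -3/2 + (¼)*21 = -3/2 + 21/4 = 15/4 ≈ 3.7500)
z = 15 (z = (-1 + 6)*3 = 5*3 = 15)
J = -30 (J = 15*(-2) = -30)
(J + 15)*y = (-30 + 15)*(15/4) = -15*15/4 = -225/4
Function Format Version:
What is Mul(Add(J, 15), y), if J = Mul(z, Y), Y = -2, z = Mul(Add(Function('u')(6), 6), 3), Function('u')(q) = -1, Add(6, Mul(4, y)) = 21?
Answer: Rational(-225, 4) ≈ -56.250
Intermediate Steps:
y = Rational(15, 4) (y = Add(Rational(-3, 2), Mul(Rational(1, 4), 21)) = Add(Rational(-3, 2), Rational(21, 4)) = Rational(15, 4) ≈ 3.7500)
z = 15 (z = Mul(Add(-1, 6), 3) = Mul(5, 3) = 15)
J = -30 (J = Mul(15, -2) = -30)
Mul(Add(J, 15), y) = Mul(Add(-30, 15), Rational(15, 4)) = Mul(-15, Rational(15, 4)) = Rational(-225, 4)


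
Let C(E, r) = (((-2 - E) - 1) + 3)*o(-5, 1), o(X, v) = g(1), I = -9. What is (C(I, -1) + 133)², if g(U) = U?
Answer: 20164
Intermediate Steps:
o(X, v) = 1
C(E, r) = -E (C(E, r) = (((-2 - E) - 1) + 3)*1 = ((-3 - E) + 3)*1 = -E*1 = -E)
(C(I, -1) + 133)² = (-1*(-9) + 133)² = (9 + 133)² = 142² = 20164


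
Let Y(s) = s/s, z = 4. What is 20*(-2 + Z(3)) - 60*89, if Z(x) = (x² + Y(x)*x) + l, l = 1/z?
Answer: -5135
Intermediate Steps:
Y(s) = 1
l = ¼ (l = 1/4 = ¼ ≈ 0.25000)
Z(x) = ¼ + x + x² (Z(x) = (x² + 1*x) + ¼ = (x² + x) + ¼ = (x + x²) + ¼ = ¼ + x + x²)
20*(-2 + Z(3)) - 60*89 = 20*(-2 + (¼ + 3 + 3²)) - 60*89 = 20*(-2 + (¼ + 3 + 9)) - 5340 = 20*(-2 + 49/4) - 5340 = 20*(41/4) - 5340 = 205 - 5340 = -5135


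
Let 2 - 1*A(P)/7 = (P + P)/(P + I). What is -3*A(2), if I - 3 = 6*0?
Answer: -126/5 ≈ -25.200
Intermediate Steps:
I = 3 (I = 3 + 6*0 = 3 + 0 = 3)
A(P) = 14 - 14*P/(3 + P) (A(P) = 14 - 7*(P + P)/(P + 3) = 14 - 7*2*P/(3 + P) = 14 - 14*P/(3 + P))
-3*A(2) = -126/(3 + 2) = -126/5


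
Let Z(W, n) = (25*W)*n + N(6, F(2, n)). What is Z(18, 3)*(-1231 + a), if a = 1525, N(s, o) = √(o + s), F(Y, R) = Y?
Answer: 396900 + 588*√2 ≈ 3.9773e+5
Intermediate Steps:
Z(W, n) = 2*√2 + 25*W*n (Z(W, n) = (25*W)*n + √(2 + 6) = 25*W*n + √8 = 25*W*n + 2*√2 = 2*√2 + 25*W*n)
Z(18, 3)*(-1231 + a) = (2*√2 + 25*18*3)*(-1231 + 1525) = (2*√2 + 1350)*294 = (1350 + 2*√2)*294 = 396900 + 588*√2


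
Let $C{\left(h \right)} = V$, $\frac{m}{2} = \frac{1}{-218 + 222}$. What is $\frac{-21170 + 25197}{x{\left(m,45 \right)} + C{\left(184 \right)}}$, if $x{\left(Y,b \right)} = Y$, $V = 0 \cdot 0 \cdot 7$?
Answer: $8054$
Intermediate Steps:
$V = 0$ ($V = 0 \cdot 7 = 0$)
$m = \frac{1}{2}$ ($m = \frac{2}{-218 + 222} = \frac{2}{4} = 2 \cdot \frac{1}{4} = \frac{1}{2} \approx 0.5$)
$C{\left(h \right)} = 0$
$\frac{-21170 + 25197}{x{\left(m,45 \right)} + C{\left(184 \right)}} = \frac{-21170 + 25197}{\frac{1}{2} + 0} = 4027 \frac{1}{\frac{1}{2}} = 4027 \cdot 2 = 8054$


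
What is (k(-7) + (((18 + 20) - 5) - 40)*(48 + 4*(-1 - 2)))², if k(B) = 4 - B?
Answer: 58081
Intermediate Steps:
(k(-7) + (((18 + 20) - 5) - 40)*(48 + 4*(-1 - 2)))² = ((4 - 1*(-7)) + (((18 + 20) - 5) - 40)*(48 + 4*(-1 - 2)))² = ((4 + 7) + ((38 - 5) - 40)*(48 + 4*(-3)))² = (11 + (33 - 40)*(48 - 12))² = (11 - 7*36)² = (11 - 252)² = (-241)² = 58081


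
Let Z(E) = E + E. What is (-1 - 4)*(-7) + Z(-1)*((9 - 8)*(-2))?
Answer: 39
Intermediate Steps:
Z(E) = 2*E
(-1 - 4)*(-7) + Z(-1)*((9 - 8)*(-2)) = (-1 - 4)*(-7) + (2*(-1))*((9 - 8)*(-2)) = -5*(-7) - 2*(-2) = 35 - 2*(-2) = 35 + 4 = 39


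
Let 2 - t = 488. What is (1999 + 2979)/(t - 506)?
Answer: -2489/496 ≈ -5.0181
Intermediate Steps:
t = -486 (t = 2 - 1*488 = 2 - 488 = -486)
(1999 + 2979)/(t - 506) = (1999 + 2979)/(-486 - 506) = 4978/(-992) = 4978*(-1/992) = -2489/496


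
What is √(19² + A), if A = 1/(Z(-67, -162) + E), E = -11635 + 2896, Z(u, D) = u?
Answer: √27993965790/8806 ≈ 19.000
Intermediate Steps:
E = -8739
A = -1/8806 (A = 1/(-67 - 8739) = 1/(-8806) = -1/8806 ≈ -0.00011356)
√(19² + A) = √(19² - 1/8806) = √(361 - 1/8806) = √(3178965/8806) = √27993965790/8806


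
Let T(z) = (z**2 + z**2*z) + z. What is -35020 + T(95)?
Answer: 831475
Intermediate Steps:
T(z) = z + z**2 + z**3 (T(z) = (z**2 + z**3) + z = z + z**2 + z**3)
-35020 + T(95) = -35020 + 95*(1 + 95 + 95**2) = -35020 + 95*(1 + 95 + 9025) = -35020 + 95*9121 = -35020 + 866495 = 831475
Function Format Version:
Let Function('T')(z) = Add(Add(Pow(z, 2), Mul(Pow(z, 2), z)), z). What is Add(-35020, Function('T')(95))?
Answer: 831475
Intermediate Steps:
Function('T')(z) = Add(z, Pow(z, 2), Pow(z, 3)) (Function('T')(z) = Add(Add(Pow(z, 2), Pow(z, 3)), z) = Add(z, Pow(z, 2), Pow(z, 3)))
Add(-35020, Function('T')(95)) = Add(-35020, Mul(95, Add(1, 95, Pow(95, 2)))) = Add(-35020, Mul(95, Add(1, 95, 9025))) = Add(-35020, Mul(95, 9121)) = Add(-35020, 866495) = 831475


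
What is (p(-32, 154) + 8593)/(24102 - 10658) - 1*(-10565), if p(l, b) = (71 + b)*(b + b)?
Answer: 142113753/13444 ≈ 10571.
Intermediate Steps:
p(l, b) = 2*b*(71 + b) (p(l, b) = (71 + b)*(2*b) = 2*b*(71 + b))
(p(-32, 154) + 8593)/(24102 - 10658) - 1*(-10565) = (2*154*(71 + 154) + 8593)/(24102 - 10658) - 1*(-10565) = (2*154*225 + 8593)/13444 + 10565 = (69300 + 8593)*(1/13444) + 10565 = 77893*(1/13444) + 10565 = 77893/13444 + 10565 = 142113753/13444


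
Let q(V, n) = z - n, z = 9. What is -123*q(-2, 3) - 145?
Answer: -883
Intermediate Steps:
q(V, n) = 9 - n
-123*q(-2, 3) - 145 = -123*(9 - 1*3) - 145 = -123*(9 - 3) - 145 = -123*6 - 145 = -738 - 145 = -883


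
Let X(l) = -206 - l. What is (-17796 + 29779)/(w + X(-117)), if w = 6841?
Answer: 11983/6752 ≈ 1.7747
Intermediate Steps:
(-17796 + 29779)/(w + X(-117)) = (-17796 + 29779)/(6841 + (-206 - 1*(-117))) = 11983/(6841 + (-206 + 117)) = 11983/(6841 - 89) = 11983/6752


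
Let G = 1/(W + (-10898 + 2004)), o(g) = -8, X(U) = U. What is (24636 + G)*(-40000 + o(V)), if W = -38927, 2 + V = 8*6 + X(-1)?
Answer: -47134151145240/47821 ≈ -9.8564e+8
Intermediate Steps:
V = 45 (V = -2 + (8*6 - 1) = -2 + (48 - 1) = -2 + 47 = 45)
G = -1/47821 (G = 1/(-38927 + (-10898 + 2004)) = 1/(-38927 - 8894) = 1/(-47821) = -1/47821 ≈ -2.0911e-5)
(24636 + G)*(-40000 + o(V)) = (24636 - 1/47821)*(-40000 - 8) = (1178118155/47821)*(-40008) = -47134151145240/47821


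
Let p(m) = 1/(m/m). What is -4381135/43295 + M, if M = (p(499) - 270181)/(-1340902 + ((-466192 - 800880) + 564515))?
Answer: -198688273397/1966034609 ≈ -101.06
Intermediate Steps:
p(m) = 1 (p(m) = 1/1 = 1)
M = 30020/227051 (M = (1 - 270181)/(-1340902 + ((-466192 - 800880) + 564515)) = -270180/(-1340902 + (-1267072 + 564515)) = -270180/(-1340902 - 702557) = -270180/(-2043459) = -270180*(-1/2043459) = 30020/227051 ≈ 0.13222)
-4381135/43295 + M = -4381135/43295 + 30020/227051 = -4381135*1/43295 + 30020/227051 = -876227/8659 + 30020/227051 = -198688273397/1966034609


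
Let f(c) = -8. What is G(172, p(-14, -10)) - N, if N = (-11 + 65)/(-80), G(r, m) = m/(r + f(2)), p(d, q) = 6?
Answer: 1167/1640 ≈ 0.71159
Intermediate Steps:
G(r, m) = m/(-8 + r) (G(r, m) = m/(r - 8) = m/(-8 + r))
N = -27/40 (N = -1/80*54 = -27/40 ≈ -0.67500)
G(172, p(-14, -10)) - N = 6/(-8 + 172) - 1*(-27/40) = 6/164 + 27/40 = 6*(1/164) + 27/40 = 3/82 + 27/40 = 1167/1640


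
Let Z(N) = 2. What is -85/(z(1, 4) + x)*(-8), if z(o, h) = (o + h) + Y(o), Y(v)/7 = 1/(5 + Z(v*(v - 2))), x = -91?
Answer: -8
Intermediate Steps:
Y(v) = 1 (Y(v) = 7/(5 + 2) = 7/7 = 7*(1/7) = 1)
z(o, h) = 1 + h + o (z(o, h) = (o + h) + 1 = (h + o) + 1 = 1 + h + o)
-85/(z(1, 4) + x)*(-8) = -85/((1 + 4 + 1) - 91)*(-8) = -85/(6 - 91)*(-8) = -85/(-85)*(-8) = -85*(-1/85)*(-8) = 1*(-8) = -8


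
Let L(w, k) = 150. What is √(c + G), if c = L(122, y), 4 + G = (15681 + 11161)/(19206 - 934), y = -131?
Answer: √769295167/2284 ≈ 12.144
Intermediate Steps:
G = -23123/9136 (G = -4 + (15681 + 11161)/(19206 - 934) = -4 + 26842/18272 = -4 + 26842*(1/18272) = -4 + 13421/9136 = -23123/9136 ≈ -2.5310)
c = 150
√(c + G) = √(150 - 23123/9136) = √(1347277/9136) = √769295167/2284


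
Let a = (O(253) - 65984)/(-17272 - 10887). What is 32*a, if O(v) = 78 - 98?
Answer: 72832/971 ≈ 75.007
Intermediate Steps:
O(v) = -20
a = 2276/971 (a = (-20 - 65984)/(-17272 - 10887) = -66004/(-28159) = -66004*(-1/28159) = 2276/971 ≈ 2.3440)
32*a = 32*(2276/971) = 72832/971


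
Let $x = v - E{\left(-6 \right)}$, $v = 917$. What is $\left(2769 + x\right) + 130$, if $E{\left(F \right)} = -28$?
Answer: $3844$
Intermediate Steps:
$x = 945$ ($x = 917 - -28 = 917 + 28 = 945$)
$\left(2769 + x\right) + 130 = \left(2769 + 945\right) + 130 = 3714 + 130 = 3844$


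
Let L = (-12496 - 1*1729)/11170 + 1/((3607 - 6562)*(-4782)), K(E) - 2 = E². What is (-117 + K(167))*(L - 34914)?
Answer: -850357613652535184/876895265 ≈ -9.6974e+8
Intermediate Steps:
K(E) = 2 + E²
L = -10050538054/7892057385 (L = (-12496 - 1729)*(1/11170) - 1/4782/(-2955) = -14225*1/11170 - 1/2955*(-1/4782) = -2845/2234 + 1/14130810 = -10050538054/7892057385 ≈ -1.2735)
(-117 + K(167))*(L - 34914) = (-117 + (2 + 167²))*(-10050538054/7892057385 - 34914) = (-117 + (2 + 27889))*(-275553342077944/7892057385) = (-117 + 27891)*(-275553342077944/7892057385) = 27774*(-275553342077944/7892057385) = -850357613652535184/876895265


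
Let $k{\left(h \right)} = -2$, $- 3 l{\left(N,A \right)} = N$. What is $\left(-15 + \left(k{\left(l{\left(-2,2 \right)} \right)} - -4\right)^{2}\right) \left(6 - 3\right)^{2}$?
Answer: $-99$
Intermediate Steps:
$l{\left(N,A \right)} = - \frac{N}{3}$
$\left(-15 + \left(k{\left(l{\left(-2,2 \right)} \right)} - -4\right)^{2}\right) \left(6 - 3\right)^{2} = \left(-15 + \left(-2 - -4\right)^{2}\right) \left(6 - 3\right)^{2} = \left(-15 + \left(-2 + 4\right)^{2}\right) \left(6 - 3\right)^{2} = \left(-15 + 2^{2}\right) 3^{2} = \left(-15 + 4\right) 9 = \left(-11\right) 9 = -99$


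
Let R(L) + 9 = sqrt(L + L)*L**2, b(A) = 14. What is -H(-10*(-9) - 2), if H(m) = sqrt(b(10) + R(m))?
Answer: -sqrt(5 + 30976*sqrt(11)) ≈ -320.53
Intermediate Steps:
R(L) = -9 + sqrt(2)*L**(5/2) (R(L) = -9 + sqrt(L + L)*L**2 = -9 + sqrt(2*L)*L**2 = -9 + (sqrt(2)*sqrt(L))*L**2 = -9 + sqrt(2)*L**(5/2))
H(m) = sqrt(5 + sqrt(2)*m**(5/2)) (H(m) = sqrt(14 + (-9 + sqrt(2)*m**(5/2))) = sqrt(5 + sqrt(2)*m**(5/2)))
-H(-10*(-9) - 2) = -sqrt(5 + sqrt(2)*(-10*(-9) - 2)**(5/2)) = -sqrt(5 + sqrt(2)*(90 - 2)**(5/2)) = -sqrt(5 + sqrt(2)*88**(5/2)) = -sqrt(5 + sqrt(2)*(15488*sqrt(22))) = -sqrt(5 + 30976*sqrt(11))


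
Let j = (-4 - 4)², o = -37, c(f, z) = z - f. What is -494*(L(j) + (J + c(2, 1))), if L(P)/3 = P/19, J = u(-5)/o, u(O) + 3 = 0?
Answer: -167908/37 ≈ -4538.1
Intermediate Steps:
u(O) = -3 (u(O) = -3 + 0 = -3)
j = 64 (j = (-8)² = 64)
J = 3/37 (J = -3/(-37) = -3*(-1/37) = 3/37 ≈ 0.081081)
L(P) = 3*P/19 (L(P) = 3*(P/19) = 3*P/19)
-494*(L(j) + (J + c(2, 1))) = -494*((3/19)*64 + (3/37 + (1 - 1*2))) = -494*(192/19 + (3/37 + (1 - 2))) = -494*(192/19 + (3/37 - 1)) = -494*(192/19 - 34/37) = -494*6458/703 = -167908/37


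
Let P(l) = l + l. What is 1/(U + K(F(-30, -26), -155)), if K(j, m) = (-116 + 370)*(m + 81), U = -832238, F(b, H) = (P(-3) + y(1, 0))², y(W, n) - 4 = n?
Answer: -1/851034 ≈ -1.1750e-6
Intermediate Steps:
P(l) = 2*l
y(W, n) = 4 + n
F(b, H) = 4 (F(b, H) = (2*(-3) + (4 + 0))² = (-6 + 4)² = (-2)² = 4)
K(j, m) = 20574 + 254*m (K(j, m) = 254*(81 + m) = 20574 + 254*m)
1/(U + K(F(-30, -26), -155)) = 1/(-832238 + (20574 + 254*(-155))) = 1/(-832238 + (20574 - 39370)) = 1/(-832238 - 18796) = 1/(-851034) = -1/851034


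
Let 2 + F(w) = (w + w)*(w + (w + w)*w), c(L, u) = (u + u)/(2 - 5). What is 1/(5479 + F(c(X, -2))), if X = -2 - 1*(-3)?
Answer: 27/148231 ≈ 0.00018215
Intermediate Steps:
X = 1 (X = -2 + 3 = 1)
c(L, u) = -2*u/3 (c(L, u) = (2*u)/(-3) = (2*u)*(-1/3) = -2*u/3)
F(w) = -2 + 2*w*(w + 2*w**2) (F(w) = -2 + (w + w)*(w + (w + w)*w) = -2 + (2*w)*(w + (2*w)*w) = -2 + (2*w)*(w + 2*w**2) = -2 + 2*w*(w + 2*w**2))
1/(5479 + F(c(X, -2))) = 1/(5479 + (-2 + 2*(-2/3*(-2))**2 + 4*(-2/3*(-2))**3)) = 1/(5479 + (-2 + 2*(4/3)**2 + 4*(4/3)**3)) = 1/(5479 + (-2 + 2*(16/9) + 4*(64/27))) = 1/(5479 + (-2 + 32/9 + 256/27)) = 1/(5479 + 298/27) = 1/(148231/27) = 27/148231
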